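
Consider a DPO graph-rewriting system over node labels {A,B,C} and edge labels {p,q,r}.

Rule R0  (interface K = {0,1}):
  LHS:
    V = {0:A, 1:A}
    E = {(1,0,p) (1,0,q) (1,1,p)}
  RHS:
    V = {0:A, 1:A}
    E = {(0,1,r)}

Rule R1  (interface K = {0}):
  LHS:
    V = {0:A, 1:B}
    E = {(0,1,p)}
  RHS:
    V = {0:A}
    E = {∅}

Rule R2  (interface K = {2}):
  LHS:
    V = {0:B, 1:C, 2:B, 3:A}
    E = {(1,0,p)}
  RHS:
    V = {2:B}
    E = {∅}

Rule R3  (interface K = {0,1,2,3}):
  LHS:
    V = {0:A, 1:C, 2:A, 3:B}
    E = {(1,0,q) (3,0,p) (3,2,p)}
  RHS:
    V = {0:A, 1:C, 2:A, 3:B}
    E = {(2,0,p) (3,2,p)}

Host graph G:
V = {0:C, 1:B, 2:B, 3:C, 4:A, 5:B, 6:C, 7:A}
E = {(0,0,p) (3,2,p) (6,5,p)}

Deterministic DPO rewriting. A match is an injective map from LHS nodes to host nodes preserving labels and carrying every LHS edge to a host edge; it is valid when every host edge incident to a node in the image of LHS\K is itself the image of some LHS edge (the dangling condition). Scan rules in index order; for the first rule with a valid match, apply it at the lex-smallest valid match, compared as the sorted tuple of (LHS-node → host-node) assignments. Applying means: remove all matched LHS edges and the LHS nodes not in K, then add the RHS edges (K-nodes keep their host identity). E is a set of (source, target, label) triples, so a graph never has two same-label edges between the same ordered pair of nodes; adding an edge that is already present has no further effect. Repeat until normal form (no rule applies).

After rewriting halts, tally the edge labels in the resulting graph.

Answer: p:1

Derivation:
start.  V:8 E:3  edges: 0-p->0 3-p->2 6-p->5
1. fire R2 via {0↦2, 1↦3, 2↦1, 3↦4}  →  V:5 E:2  edges: 0-p->0 6-p->5
2. fire R2 via {0↦5, 1↦6, 2↦1, 3↦7}  →  V:2 E:1  edges: 0-p->0
halt: no rule applies after step 2
NF edges: [(0, 0, 'p')]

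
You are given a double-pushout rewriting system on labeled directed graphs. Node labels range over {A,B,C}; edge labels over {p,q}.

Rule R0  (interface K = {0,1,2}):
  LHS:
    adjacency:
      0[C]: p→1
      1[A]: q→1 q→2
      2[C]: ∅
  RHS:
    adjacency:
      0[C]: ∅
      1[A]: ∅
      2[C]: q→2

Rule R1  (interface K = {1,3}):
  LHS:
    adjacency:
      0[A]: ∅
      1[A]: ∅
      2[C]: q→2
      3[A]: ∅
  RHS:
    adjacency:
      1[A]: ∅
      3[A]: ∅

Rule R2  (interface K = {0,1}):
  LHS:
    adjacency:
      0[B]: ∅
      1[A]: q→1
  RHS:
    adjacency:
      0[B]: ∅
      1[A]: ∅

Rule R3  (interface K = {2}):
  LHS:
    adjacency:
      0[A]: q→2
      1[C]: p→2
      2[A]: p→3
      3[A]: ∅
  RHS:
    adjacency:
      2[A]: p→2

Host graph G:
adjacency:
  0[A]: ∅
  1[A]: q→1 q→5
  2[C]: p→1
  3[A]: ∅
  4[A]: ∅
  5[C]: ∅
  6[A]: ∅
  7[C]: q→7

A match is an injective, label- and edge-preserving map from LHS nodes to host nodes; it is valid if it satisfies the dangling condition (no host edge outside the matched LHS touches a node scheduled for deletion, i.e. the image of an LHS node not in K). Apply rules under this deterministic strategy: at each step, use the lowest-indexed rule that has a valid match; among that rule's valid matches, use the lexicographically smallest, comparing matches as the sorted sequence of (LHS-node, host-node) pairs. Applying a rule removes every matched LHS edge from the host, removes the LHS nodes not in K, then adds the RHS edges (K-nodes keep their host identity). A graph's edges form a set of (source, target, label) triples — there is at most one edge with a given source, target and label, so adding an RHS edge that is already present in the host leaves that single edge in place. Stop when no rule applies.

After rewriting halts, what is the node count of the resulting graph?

start.  V:8 E:4  edges: 1-q->1 1-q->5 2-p->1 7-q->7
1. fire R0 via {0↦2, 1↦1, 2↦5}  →  V:8 E:2  edges: 5-q->5 7-q->7
2. fire R1 via {0↦0, 1↦1, 2↦5, 3↦3}  →  V:6 E:1  edges: 7-q->7
3. fire R1 via {0↦1, 1↦3, 2↦7, 3↦4}  →  V:4 E:0  edges: ∅
final graph: no rule applies after step 3
NF nodes: {2:C, 3:A, 4:A, 6:A}

Answer: 4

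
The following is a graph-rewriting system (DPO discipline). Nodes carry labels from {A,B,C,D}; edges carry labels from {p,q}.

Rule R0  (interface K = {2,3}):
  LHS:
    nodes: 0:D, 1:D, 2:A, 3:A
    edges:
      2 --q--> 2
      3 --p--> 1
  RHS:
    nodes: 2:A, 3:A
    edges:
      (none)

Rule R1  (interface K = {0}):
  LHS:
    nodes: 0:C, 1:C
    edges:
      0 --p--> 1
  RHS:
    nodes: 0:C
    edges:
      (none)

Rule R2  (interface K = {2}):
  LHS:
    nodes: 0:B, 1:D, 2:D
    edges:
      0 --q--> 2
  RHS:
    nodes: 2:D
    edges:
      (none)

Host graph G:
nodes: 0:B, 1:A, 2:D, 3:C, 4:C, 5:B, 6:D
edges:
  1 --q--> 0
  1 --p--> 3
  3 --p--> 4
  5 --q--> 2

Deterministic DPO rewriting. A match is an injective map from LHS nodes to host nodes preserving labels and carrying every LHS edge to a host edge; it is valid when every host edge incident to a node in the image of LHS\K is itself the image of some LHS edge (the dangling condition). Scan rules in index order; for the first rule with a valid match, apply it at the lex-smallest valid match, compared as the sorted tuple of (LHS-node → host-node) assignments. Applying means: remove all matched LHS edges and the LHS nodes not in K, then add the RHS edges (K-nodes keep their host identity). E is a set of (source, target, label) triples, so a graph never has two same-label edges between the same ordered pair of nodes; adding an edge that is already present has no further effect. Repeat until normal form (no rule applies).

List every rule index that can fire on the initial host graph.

R0: no valid match — LHS pattern not found
R1: 1 valid match — {0↦3, 1↦4}
R2: 1 valid match — {0↦5, 1↦6, 2↦2}

Answer: [R1,R2]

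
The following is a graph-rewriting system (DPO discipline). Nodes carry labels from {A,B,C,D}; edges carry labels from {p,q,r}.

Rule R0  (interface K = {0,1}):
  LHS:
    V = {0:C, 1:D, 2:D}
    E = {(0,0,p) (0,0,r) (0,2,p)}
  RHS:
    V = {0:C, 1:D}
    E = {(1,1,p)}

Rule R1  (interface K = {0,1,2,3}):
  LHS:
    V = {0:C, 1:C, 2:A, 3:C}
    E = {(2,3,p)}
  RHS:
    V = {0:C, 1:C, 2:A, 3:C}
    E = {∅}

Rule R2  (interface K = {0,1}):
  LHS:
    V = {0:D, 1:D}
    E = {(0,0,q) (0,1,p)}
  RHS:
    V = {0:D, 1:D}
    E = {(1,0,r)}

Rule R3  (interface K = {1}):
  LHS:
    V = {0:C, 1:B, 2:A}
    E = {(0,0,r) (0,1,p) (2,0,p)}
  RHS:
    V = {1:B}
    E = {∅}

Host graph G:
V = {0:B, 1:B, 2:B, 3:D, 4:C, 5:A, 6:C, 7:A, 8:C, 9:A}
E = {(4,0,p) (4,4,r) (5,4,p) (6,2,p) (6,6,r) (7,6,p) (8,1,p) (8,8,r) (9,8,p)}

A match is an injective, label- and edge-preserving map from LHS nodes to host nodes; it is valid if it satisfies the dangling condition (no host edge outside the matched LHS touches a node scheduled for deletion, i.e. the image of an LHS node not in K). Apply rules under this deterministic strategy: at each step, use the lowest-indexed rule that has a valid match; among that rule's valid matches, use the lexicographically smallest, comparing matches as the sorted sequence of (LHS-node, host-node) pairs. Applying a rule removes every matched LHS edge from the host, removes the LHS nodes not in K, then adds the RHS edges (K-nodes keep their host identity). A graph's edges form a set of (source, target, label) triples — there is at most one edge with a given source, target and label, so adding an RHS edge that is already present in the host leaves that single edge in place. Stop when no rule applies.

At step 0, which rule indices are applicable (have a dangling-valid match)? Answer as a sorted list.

R0: no valid match — LHS pattern not found
R1: 6 valid matches — {0↦4, 1↦6, 2↦9, 3↦8}, {0↦4, 1↦8, 2↦7, 3↦6}, {0↦6, 1↦4, 2↦9, 3↦8} (+3 more)
R2: no valid match — LHS pattern not found
R3: 3 valid matches — {0↦4, 1↦0, 2↦5}, {0↦6, 1↦2, 2↦7}, {0↦8, 1↦1, 2↦9}

Answer: [R1,R3]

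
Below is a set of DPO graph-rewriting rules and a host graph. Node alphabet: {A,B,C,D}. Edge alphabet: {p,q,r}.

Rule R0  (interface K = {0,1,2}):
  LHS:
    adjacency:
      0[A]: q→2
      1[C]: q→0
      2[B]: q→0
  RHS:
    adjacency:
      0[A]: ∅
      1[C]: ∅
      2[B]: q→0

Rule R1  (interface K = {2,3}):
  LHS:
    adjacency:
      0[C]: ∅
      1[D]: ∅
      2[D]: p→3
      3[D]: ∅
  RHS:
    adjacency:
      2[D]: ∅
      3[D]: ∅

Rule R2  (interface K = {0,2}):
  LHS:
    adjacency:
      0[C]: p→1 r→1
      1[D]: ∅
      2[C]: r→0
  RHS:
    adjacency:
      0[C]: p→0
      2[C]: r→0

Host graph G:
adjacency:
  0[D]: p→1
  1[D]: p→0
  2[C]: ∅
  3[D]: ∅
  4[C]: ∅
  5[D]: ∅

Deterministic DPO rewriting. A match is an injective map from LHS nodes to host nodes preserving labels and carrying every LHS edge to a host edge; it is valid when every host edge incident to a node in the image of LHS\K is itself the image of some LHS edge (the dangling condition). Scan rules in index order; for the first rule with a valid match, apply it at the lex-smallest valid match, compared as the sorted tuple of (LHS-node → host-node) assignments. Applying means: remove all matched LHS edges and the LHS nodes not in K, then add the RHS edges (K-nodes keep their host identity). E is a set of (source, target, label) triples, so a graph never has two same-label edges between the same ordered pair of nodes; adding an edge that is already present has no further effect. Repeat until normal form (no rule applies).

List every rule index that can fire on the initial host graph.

Answer: [R1]

Steps:
R0: no valid match — LHS pattern not found
R1: 8 valid matches — {0↦2, 1↦3, 2↦0, 3↦1}, {0↦2, 1↦3, 2↦1, 3↦0}, {0↦2, 1↦5, 2↦0, 3↦1} (+5 more)
R2: no valid match — LHS pattern not found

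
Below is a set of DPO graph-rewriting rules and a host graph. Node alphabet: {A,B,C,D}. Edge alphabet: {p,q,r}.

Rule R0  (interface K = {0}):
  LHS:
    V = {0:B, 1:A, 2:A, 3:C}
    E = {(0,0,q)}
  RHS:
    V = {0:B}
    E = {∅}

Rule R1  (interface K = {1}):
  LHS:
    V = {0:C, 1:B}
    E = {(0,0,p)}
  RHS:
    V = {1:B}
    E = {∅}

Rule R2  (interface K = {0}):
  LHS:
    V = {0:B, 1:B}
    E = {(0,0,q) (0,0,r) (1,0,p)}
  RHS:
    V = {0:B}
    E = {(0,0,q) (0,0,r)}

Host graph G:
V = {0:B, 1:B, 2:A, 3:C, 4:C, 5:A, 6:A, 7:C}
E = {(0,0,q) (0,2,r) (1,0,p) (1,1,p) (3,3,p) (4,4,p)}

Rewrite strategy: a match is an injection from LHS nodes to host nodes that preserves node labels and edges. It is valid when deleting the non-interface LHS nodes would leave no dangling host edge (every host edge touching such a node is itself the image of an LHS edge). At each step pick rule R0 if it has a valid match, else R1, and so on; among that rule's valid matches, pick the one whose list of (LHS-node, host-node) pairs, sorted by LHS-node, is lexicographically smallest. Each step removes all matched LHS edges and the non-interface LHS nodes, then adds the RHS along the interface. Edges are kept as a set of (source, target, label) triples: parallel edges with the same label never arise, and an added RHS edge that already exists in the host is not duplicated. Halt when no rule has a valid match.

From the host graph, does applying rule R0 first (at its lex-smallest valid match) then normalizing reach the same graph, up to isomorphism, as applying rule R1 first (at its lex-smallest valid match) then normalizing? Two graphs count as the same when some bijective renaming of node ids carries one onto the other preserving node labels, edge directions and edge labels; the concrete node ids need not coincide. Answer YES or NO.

Answer: YES

Steps:
branch R0-first: apply at {0↦0, 1↦5, 2↦6, 3↦7} → |E|=5, then 2 more step(s) → NF |V|=3 |E|=3 V={0:B, 1:B, 2:A} E=0-r->2 1-p->0 1-p->1
branch R1-first: apply at {0↦3, 1↦0} → |E|=5, then 2 more step(s) → NF |V|=3 |E|=3 V={0:B, 1:B, 2:A} E=0-r->2 1-p->0 1-p->1
graphs isomorphic (equal up to label-preserving node renaming)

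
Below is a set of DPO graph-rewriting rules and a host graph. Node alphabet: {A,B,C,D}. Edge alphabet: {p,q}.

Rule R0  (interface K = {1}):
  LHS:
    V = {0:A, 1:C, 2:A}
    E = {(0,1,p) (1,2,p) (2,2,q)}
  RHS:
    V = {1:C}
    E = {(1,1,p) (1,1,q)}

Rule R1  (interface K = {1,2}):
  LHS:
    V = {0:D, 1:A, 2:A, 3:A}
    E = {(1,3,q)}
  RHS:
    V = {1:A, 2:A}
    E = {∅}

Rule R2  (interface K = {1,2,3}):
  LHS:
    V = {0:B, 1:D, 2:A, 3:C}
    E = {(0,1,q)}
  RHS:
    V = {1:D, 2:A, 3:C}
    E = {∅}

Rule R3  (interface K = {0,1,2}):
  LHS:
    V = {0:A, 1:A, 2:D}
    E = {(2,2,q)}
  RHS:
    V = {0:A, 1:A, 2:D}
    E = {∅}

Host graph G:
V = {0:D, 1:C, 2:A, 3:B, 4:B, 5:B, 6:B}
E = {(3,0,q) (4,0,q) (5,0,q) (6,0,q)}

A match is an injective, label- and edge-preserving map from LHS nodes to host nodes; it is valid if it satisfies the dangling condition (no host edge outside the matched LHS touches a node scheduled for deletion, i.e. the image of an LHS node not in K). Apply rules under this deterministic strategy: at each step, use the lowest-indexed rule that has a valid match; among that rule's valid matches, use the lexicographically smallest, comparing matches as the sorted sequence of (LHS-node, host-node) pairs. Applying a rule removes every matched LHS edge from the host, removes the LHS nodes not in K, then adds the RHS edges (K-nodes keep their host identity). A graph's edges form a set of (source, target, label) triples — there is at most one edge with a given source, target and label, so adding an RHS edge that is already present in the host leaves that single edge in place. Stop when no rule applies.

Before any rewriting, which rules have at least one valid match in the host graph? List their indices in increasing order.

Answer: [R2]

Rewrite trace:
R0: no valid match — LHS pattern not found
R1: no valid match — LHS pattern not found
R2: 4 valid matches — {0↦3, 1↦0, 2↦2, 3↦1}, {0↦4, 1↦0, 2↦2, 3↦1}, {0↦5, 1↦0, 2↦2, 3↦1} (+1 more)
R3: no valid match — LHS pattern not found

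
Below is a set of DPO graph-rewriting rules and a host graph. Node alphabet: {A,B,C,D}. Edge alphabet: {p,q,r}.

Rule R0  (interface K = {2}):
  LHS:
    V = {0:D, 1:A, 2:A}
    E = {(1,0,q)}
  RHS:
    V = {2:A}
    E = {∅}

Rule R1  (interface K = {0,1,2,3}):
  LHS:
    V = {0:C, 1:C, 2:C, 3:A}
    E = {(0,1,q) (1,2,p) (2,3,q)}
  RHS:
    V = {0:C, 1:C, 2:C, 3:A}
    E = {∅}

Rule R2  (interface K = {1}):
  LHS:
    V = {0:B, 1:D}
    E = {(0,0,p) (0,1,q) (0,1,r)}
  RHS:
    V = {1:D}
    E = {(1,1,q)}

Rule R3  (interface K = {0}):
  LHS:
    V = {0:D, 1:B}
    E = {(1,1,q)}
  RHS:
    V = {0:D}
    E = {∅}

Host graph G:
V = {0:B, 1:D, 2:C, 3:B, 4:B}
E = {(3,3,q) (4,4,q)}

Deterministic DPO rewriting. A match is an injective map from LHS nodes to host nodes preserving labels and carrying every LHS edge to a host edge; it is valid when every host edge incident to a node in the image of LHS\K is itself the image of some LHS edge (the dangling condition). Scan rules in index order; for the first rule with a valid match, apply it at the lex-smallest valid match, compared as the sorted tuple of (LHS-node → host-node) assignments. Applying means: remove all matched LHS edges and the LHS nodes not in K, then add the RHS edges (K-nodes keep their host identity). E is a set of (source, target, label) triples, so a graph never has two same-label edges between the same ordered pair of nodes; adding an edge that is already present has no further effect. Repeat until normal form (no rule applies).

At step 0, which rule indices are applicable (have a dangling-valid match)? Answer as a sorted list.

R0: no valid match — LHS pattern not found
R1: no valid match — LHS pattern not found
R2: no valid match — LHS pattern not found
R3: 2 valid matches — {0↦1, 1↦3}, {0↦1, 1↦4}

Answer: [R3]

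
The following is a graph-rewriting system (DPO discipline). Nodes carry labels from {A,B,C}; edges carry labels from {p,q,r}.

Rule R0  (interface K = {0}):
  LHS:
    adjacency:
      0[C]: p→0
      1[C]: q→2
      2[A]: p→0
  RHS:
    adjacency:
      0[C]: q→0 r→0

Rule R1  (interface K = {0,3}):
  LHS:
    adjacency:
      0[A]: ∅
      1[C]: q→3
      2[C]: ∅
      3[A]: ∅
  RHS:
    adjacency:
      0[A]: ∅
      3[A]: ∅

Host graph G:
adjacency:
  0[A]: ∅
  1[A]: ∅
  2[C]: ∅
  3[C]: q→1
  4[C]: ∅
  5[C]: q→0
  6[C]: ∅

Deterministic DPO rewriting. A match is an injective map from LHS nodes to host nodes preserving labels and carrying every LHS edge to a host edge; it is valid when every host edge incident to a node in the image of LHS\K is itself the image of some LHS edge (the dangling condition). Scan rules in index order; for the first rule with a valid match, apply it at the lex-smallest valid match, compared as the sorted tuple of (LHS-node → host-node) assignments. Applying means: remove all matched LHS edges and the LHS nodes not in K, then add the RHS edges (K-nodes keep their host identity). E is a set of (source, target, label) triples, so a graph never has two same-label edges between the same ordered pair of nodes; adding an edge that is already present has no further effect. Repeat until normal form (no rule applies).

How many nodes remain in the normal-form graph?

Answer: 3

Derivation:
start.  V:7 E:2  edges: 3-q->1 5-q->0
1. fire R1 via {0↦0, 1↦3, 2↦2, 3↦1}  →  V:5 E:1  edges: 5-q->0
2. fire R1 via {0↦1, 1↦5, 2↦4, 3↦0}  →  V:3 E:0  edges: ∅
final graph: no rule applies after step 2
NF nodes: {0:A, 1:A, 6:C}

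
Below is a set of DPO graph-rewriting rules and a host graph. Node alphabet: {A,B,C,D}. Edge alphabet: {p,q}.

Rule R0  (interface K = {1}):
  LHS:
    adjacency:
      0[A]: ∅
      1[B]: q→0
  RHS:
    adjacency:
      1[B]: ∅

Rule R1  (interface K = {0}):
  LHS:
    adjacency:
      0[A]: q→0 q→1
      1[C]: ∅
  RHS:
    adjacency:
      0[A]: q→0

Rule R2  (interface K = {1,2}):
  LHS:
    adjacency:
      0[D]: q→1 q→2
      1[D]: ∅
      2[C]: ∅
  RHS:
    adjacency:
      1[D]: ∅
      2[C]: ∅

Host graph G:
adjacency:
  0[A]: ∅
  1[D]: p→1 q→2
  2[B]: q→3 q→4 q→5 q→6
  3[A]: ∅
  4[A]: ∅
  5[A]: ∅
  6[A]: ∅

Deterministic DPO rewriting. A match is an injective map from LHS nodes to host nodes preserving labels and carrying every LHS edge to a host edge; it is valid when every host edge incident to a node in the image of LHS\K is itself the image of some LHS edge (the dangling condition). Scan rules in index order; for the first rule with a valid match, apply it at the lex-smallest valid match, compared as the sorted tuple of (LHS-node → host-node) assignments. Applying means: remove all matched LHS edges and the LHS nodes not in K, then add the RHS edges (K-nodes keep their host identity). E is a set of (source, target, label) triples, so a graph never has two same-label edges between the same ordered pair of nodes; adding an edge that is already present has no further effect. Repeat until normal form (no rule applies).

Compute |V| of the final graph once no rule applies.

Answer: 3

Steps:
[0] host  ⇒  7 nodes, 6 edges  {1-p->1 1-q->2 2-q->3 2-q->4 2-q->5 2-q->6}
[1] R0 @ {0↦3, 1↦2}  ⇒  6 nodes, 5 edges  {1-p->1 1-q->2 2-q->4 2-q->5 2-q->6}
[2] R0 @ {0↦4, 1↦2}  ⇒  5 nodes, 4 edges  {1-p->1 1-q->2 2-q->5 2-q->6}
[3] R0 @ {0↦5, 1↦2}  ⇒  4 nodes, 3 edges  {1-p->1 1-q->2 2-q->6}
[4] R0 @ {0↦6, 1↦2}  ⇒  3 nodes, 2 edges  {1-p->1 1-q->2}
normal form: no rule applies after step 4
NF nodes: {0:A, 1:D, 2:B}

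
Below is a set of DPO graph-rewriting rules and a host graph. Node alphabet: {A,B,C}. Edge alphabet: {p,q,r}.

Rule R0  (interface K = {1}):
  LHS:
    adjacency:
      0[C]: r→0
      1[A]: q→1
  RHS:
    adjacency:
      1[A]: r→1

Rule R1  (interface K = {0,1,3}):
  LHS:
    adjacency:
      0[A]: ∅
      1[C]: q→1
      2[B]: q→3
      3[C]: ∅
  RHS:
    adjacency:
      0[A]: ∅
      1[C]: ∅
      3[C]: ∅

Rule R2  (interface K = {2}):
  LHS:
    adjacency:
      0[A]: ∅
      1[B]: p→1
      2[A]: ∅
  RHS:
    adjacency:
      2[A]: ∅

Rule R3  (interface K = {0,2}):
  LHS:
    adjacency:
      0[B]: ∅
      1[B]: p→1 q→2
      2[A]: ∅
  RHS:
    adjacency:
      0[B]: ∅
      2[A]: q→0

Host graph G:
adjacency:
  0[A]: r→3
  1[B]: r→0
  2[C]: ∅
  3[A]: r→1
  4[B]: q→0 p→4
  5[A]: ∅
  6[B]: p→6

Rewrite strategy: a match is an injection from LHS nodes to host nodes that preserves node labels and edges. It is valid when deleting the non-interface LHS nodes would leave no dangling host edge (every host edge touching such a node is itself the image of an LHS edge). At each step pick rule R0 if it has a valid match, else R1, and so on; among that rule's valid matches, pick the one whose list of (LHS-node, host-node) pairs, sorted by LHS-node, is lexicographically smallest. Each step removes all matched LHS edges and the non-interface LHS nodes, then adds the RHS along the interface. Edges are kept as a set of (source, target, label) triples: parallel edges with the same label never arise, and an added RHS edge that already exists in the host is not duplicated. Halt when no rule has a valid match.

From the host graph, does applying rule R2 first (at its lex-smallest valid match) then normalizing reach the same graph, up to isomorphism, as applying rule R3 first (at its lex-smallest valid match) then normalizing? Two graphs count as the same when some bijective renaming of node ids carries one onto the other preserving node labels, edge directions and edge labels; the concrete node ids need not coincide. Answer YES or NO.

Answer: YES

Derivation:
branch R2-first: apply at {0↦5, 1↦6, 2↦0} → |E|=5, then 1 more step(s) → NF |V|=4 |E|=4 V={0:A, 1:B, 2:C, 3:A} E=0-q->1 0-r->3 1-r->0 3-r->1
branch R3-first: apply at {0↦1, 1↦4, 2↦0} → |E|=5, then 1 more step(s) → NF |V|=4 |E|=4 V={0:A, 1:B, 2:C, 3:A} E=0-q->1 0-r->3 1-r->0 3-r->1
graphs isomorphic (equal up to label-preserving node renaming)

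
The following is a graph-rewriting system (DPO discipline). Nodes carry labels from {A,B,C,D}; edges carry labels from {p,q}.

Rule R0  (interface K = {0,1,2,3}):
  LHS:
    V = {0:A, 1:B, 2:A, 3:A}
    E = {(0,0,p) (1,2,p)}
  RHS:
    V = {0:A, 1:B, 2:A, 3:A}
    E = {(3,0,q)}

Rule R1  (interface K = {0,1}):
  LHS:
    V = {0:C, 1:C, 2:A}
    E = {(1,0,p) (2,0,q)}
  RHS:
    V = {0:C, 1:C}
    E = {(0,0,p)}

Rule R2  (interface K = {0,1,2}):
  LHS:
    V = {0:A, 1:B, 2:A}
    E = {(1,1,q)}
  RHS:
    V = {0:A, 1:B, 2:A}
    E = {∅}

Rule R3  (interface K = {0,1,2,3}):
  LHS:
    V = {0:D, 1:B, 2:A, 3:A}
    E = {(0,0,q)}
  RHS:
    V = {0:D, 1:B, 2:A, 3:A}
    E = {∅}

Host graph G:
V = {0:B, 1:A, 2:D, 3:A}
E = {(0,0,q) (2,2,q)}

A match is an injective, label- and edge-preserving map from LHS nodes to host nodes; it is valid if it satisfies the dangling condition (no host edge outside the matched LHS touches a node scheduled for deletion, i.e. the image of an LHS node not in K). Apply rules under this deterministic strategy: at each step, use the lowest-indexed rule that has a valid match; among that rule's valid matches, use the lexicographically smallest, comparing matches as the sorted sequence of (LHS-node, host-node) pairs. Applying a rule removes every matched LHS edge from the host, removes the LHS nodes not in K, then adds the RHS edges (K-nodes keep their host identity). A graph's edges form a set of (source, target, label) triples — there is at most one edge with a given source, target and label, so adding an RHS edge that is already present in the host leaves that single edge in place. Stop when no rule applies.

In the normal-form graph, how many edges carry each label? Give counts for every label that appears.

Answer: (no edges)

Steps:
[0] host  ⇒  4 nodes, 2 edges  {0-q->0 2-q->2}
[1] R2 @ {0↦1, 1↦0, 2↦3}  ⇒  4 nodes, 1 edges  {2-q->2}
[2] R3 @ {0↦2, 1↦0, 2↦1, 3↦3}  ⇒  4 nodes, 0 edges  {∅}
final graph: no rule applies after step 2
NF edges: []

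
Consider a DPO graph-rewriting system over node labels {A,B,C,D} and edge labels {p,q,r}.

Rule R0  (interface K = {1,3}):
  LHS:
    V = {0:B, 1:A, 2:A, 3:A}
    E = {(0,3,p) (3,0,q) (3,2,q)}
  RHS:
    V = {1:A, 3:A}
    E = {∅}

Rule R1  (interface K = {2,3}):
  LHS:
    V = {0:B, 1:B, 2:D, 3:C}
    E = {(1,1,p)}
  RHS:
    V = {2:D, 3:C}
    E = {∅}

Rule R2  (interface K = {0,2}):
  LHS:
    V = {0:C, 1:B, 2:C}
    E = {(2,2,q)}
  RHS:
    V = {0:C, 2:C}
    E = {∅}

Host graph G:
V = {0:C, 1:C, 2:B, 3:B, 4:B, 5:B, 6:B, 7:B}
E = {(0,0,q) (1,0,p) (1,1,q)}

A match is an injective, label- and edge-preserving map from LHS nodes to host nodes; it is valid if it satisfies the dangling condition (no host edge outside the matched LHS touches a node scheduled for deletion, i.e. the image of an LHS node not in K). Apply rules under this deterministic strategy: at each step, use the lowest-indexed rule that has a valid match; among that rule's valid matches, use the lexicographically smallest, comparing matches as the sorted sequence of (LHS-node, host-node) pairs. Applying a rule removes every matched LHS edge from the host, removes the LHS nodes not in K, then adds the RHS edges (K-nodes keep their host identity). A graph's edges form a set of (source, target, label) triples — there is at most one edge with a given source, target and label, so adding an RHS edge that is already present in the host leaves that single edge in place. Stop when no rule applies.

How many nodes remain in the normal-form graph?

[0] host  ⇒  8 nodes, 3 edges  {0-q->0 1-p->0 1-q->1}
[1] R2 @ {0↦0, 1↦2, 2↦1}  ⇒  7 nodes, 2 edges  {0-q->0 1-p->0}
[2] R2 @ {0↦1, 1↦3, 2↦0}  ⇒  6 nodes, 1 edges  {1-p->0}
final graph: no rule applies after step 2
NF nodes: {0:C, 1:C, 4:B, 5:B, 6:B, 7:B}

Answer: 6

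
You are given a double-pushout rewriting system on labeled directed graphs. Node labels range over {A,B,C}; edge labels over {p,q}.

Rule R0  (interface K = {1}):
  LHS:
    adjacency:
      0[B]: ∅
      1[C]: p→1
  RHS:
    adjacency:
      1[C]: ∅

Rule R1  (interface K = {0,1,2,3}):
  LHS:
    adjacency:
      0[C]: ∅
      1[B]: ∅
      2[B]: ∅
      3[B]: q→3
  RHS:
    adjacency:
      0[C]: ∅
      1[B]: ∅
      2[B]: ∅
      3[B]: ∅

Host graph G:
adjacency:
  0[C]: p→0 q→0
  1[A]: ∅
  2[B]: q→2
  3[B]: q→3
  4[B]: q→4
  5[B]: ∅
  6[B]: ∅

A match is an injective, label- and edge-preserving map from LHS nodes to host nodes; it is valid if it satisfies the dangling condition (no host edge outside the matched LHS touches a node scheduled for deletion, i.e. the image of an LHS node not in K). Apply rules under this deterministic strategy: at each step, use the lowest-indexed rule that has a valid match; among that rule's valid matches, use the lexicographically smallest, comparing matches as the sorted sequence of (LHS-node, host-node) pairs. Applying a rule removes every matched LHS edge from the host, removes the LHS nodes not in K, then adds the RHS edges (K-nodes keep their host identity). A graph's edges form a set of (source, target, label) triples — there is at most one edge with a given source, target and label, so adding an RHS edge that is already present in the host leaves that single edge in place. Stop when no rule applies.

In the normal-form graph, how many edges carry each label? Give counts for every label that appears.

Answer: q:1

Rewrite trace:
[0] host  ⇒  7 nodes, 5 edges  {0-p->0 0-q->0 2-q->2 3-q->3 4-q->4}
[1] R0 @ {0↦5, 1↦0}  ⇒  6 nodes, 4 edges  {0-q->0 2-q->2 3-q->3 4-q->4}
[2] R1 @ {0↦0, 1↦2, 2↦3, 3↦4}  ⇒  6 nodes, 3 edges  {0-q->0 2-q->2 3-q->3}
[3] R1 @ {0↦0, 1↦2, 2↦4, 3↦3}  ⇒  6 nodes, 2 edges  {0-q->0 2-q->2}
[4] R1 @ {0↦0, 1↦3, 2↦4, 3↦2}  ⇒  6 nodes, 1 edges  {0-q->0}
halt: no rule applies after step 4
NF edges: [(0, 0, 'q')]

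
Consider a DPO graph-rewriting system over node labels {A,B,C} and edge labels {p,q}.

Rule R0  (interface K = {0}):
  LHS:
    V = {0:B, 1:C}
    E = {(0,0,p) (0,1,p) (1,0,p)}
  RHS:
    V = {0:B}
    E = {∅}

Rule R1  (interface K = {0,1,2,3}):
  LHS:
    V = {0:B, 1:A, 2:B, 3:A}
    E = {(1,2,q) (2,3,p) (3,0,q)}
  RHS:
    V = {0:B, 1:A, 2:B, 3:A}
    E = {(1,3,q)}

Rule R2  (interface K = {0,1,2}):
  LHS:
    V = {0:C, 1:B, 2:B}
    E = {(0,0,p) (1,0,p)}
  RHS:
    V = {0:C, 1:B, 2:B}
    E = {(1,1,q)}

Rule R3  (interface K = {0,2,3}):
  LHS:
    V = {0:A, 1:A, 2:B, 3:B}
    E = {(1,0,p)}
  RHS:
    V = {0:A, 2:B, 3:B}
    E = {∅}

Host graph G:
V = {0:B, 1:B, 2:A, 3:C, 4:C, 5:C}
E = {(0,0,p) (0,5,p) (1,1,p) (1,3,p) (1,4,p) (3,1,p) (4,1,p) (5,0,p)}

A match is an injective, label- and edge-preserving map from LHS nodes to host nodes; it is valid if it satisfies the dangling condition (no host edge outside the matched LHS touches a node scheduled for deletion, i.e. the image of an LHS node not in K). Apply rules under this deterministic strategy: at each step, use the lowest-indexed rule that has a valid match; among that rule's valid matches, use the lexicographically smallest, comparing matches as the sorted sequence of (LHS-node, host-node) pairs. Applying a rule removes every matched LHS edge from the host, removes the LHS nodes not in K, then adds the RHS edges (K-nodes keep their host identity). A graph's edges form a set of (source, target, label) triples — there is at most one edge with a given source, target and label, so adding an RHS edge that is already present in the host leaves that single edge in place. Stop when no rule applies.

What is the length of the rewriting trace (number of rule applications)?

Answer: 2

Derivation:
start.  V:6 E:8  edges: 0-p->0 0-p->5 1-p->1 1-p->3 1-p->4 3-p->1 4-p->1 5-p->0
1. fire R0 via {0↦0, 1↦5}  →  V:5 E:5  edges: 1-p->1 1-p->3 1-p->4 3-p->1 4-p->1
2. fire R0 via {0↦1, 1↦3}  →  V:4 E:2  edges: 1-p->4 4-p->1
normal form: no rule applies after step 2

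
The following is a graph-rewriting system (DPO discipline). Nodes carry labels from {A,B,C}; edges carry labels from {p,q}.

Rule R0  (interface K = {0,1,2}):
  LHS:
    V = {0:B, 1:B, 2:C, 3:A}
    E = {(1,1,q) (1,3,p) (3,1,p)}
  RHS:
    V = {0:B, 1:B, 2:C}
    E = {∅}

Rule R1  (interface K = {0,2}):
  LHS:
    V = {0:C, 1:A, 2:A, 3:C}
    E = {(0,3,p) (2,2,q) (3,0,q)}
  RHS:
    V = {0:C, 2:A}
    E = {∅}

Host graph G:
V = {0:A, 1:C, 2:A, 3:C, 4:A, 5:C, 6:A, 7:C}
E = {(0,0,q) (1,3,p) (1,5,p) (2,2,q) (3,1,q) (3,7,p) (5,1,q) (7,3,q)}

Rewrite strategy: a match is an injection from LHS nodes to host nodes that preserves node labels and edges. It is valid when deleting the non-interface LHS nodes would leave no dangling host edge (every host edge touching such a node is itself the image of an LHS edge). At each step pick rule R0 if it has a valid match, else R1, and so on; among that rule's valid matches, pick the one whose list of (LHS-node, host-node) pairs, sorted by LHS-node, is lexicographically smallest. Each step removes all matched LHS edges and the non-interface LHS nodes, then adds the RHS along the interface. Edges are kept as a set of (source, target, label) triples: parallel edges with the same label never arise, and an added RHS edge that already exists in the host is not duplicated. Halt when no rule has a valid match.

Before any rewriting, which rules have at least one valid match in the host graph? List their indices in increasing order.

R0: no valid match — LHS pattern not found
R1: 8 valid matches — {0↦1, 1↦4, 2↦0, 3↦5}, {0↦1, 1↦4, 2↦2, 3↦5}, {0↦1, 1↦6, 2↦0, 3↦5} (+5 more)

Answer: [R1]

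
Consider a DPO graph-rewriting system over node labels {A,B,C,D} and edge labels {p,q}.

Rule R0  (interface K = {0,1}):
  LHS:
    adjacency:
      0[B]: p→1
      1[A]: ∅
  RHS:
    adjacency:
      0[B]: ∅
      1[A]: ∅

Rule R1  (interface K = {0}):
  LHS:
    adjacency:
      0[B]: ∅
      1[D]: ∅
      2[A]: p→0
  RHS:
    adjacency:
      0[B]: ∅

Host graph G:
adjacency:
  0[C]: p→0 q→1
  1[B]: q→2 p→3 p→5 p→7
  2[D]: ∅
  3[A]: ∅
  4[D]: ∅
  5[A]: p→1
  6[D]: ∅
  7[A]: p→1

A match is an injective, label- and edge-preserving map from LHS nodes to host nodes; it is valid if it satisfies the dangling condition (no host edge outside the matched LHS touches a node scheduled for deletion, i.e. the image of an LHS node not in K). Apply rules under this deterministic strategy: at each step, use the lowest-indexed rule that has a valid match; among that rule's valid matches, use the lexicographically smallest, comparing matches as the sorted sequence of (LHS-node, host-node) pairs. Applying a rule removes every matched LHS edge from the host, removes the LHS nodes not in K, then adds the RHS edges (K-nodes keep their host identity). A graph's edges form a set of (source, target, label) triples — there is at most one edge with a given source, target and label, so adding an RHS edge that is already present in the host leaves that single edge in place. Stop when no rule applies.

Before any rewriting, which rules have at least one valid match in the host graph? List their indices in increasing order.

Answer: [R0]

Steps:
R0: 3 valid matches — {0↦1, 1↦3}, {0↦1, 1↦5}, {0↦1, 1↦7}
R1: no valid match — 6 raw matches, all fail dangling condition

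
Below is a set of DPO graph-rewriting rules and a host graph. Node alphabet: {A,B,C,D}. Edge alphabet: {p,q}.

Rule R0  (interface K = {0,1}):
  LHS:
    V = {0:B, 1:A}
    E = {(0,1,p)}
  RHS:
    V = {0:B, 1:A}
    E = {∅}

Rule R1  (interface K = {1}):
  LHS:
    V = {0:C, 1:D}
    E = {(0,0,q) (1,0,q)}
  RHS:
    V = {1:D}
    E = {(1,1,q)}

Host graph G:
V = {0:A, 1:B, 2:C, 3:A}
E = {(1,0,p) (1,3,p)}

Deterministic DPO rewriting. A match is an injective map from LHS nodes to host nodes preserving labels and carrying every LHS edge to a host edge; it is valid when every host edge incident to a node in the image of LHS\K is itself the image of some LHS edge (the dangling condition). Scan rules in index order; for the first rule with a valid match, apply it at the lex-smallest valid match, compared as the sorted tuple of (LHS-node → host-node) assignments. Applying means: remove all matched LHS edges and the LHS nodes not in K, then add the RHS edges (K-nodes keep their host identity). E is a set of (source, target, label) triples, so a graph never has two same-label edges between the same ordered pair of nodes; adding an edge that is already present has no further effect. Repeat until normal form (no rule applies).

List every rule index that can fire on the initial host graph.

Answer: [R0]

Steps:
R0: 2 valid matches — {0↦1, 1↦0}, {0↦1, 1↦3}
R1: no valid match — LHS pattern not found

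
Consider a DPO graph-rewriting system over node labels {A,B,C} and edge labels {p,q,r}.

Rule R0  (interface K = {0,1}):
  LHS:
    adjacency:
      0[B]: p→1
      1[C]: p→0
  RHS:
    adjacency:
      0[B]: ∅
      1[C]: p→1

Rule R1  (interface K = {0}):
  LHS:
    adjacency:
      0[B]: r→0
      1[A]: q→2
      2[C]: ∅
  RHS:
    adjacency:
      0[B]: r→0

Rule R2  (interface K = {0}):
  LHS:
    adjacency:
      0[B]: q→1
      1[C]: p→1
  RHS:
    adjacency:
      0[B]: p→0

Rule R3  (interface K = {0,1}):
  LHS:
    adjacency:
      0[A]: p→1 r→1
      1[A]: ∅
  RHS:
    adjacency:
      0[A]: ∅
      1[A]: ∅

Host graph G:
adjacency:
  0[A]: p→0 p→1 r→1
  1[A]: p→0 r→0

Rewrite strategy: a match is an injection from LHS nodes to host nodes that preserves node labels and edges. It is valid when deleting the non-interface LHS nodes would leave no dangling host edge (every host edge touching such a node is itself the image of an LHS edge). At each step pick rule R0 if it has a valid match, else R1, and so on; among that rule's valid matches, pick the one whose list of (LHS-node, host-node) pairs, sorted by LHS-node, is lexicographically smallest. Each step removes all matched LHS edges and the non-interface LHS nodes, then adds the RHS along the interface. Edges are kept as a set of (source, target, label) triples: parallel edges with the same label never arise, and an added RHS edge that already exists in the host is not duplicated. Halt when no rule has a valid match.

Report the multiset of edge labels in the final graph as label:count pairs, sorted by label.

Answer: p:1

Derivation:
[0] host  ⇒  2 nodes, 5 edges  {0-p->0 0-p->1 0-r->1 1-p->0 1-r->0}
[1] R3 @ {0↦0, 1↦1}  ⇒  2 nodes, 3 edges  {0-p->0 1-p->0 1-r->0}
[2] R3 @ {0↦1, 1↦0}  ⇒  2 nodes, 1 edges  {0-p->0}
final graph: no rule applies after step 2
NF edges: [(0, 0, 'p')]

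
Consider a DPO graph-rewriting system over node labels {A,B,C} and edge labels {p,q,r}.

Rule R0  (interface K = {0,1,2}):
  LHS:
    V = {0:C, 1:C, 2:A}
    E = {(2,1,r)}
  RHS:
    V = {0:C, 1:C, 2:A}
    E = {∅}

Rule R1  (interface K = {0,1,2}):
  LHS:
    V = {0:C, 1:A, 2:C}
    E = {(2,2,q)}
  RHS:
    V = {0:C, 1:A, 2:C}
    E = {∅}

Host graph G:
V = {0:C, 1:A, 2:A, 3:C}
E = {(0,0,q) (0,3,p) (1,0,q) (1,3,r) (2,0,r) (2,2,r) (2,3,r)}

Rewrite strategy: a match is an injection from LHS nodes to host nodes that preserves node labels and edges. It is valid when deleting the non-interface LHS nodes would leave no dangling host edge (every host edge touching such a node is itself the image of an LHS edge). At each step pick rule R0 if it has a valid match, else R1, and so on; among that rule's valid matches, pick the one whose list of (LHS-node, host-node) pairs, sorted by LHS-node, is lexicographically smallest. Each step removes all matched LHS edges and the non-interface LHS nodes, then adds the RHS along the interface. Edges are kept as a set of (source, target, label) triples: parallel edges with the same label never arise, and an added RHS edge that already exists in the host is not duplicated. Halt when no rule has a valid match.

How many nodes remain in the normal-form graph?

Answer: 4

Rewrite trace:
initial: |V|=4 |E|=7  E = 0-q->0 0-p->3 1-q->0 1-r->3 2-r->0 2-r->2 2-r->3
step 1: apply R0 at {0↦0, 1↦3, 2↦1}  → |V|=4 |E|=6  E = 0-q->0 0-p->3 1-q->0 2-r->0 2-r->2 2-r->3
step 2: apply R0 at {0↦0, 1↦3, 2↦2}  → |V|=4 |E|=5  E = 0-q->0 0-p->3 1-q->0 2-r->0 2-r->2
step 3: apply R0 at {0↦3, 1↦0, 2↦2}  → |V|=4 |E|=4  E = 0-q->0 0-p->3 1-q->0 2-r->2
step 4: apply R1 at {0↦3, 1↦1, 2↦0}  → |V|=4 |E|=3  E = 0-p->3 1-q->0 2-r->2
halt: no rule applies after step 4
NF nodes: {0:C, 1:A, 2:A, 3:C}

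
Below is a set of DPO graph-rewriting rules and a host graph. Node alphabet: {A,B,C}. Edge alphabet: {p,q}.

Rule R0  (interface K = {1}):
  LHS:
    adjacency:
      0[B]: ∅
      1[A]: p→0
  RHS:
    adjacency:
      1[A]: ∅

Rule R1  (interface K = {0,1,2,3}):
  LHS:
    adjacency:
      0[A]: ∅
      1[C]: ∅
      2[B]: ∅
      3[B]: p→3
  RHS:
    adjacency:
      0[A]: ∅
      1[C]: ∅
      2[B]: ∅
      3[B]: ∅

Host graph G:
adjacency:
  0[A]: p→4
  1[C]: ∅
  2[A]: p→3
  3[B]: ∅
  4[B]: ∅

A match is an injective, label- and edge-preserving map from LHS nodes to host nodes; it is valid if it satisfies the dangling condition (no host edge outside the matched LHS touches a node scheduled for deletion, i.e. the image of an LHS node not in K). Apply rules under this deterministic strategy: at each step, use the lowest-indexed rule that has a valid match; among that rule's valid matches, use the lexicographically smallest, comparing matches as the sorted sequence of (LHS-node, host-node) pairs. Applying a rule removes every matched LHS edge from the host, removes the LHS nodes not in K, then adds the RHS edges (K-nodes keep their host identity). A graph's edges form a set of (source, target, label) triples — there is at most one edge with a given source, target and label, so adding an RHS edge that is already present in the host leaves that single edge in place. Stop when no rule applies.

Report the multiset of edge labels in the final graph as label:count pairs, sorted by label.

start.  V:5 E:2  edges: 0-p->4 2-p->3
1. fire R0 via {0↦3, 1↦2}  →  V:4 E:1  edges: 0-p->4
2. fire R0 via {0↦4, 1↦0}  →  V:3 E:0  edges: ∅
halt: no rule applies after step 2
NF edges: []

Answer: (no edges)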